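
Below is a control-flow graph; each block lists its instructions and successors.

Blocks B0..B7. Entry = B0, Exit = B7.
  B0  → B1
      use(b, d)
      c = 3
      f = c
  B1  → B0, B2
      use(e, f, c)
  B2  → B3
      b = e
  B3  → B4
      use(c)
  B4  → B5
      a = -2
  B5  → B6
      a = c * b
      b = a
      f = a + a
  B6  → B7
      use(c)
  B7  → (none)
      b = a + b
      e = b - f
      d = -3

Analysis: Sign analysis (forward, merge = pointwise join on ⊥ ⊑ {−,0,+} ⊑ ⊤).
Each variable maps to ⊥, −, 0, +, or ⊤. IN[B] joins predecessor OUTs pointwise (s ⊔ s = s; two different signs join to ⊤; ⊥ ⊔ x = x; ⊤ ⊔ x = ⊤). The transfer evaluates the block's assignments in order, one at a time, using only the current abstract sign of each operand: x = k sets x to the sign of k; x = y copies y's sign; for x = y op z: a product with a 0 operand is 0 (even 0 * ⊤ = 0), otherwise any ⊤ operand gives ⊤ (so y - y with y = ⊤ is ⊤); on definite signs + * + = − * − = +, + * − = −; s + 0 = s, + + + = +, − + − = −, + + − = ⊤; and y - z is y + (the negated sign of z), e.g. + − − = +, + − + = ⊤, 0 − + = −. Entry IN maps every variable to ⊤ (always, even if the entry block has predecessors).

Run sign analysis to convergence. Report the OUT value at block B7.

Answer: {a: ⊤, b: ⊤, c: +, d: -, e: ⊤, f: ⊤}

Working:
Per-block solution:
  B0:   IN=(all ⊤)   OUT={c:+, f:+; rest ⊤}
  B1:   IN={c:+, f:+; rest ⊤}   OUT={c:+, f:+; rest ⊤}
  B2:   IN={c:+, f:+; rest ⊤}   OUT={c:+, f:+; rest ⊤}
  B3:   IN={c:+, f:+; rest ⊤}   OUT={c:+, f:+; rest ⊤}
  B4:   IN={c:+, f:+; rest ⊤}   OUT={a:-, c:+, f:+; rest ⊤}
  B5:   IN={a:-, c:+, f:+; rest ⊤}   OUT={c:+; rest ⊤}
  B6:   IN={c:+; rest ⊤}   OUT={c:+; rest ⊤}
  B7:   IN={c:+; rest ⊤}   OUT={c:+, d:-; rest ⊤}

Merge at B7: IN[B7] = OUT[B6] = {a: ⊤, b: ⊤, c: +, d: ⊤, e: ⊤, f: ⊤}
Applying B7's transfer function to that IN value gives OUT[B7] (row B7 above).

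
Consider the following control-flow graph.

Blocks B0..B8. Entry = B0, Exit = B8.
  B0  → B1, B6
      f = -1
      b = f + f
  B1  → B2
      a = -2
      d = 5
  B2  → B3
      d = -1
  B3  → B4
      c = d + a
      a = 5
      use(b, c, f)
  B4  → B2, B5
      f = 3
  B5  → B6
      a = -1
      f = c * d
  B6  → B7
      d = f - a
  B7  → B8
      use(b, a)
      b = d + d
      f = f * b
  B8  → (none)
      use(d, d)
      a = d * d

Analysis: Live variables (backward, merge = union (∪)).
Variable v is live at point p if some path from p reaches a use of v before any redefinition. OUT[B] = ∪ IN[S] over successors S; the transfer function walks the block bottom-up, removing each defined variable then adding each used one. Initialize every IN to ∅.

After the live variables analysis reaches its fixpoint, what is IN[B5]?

Answer: {b, c, d}

Working:
Converged values:
  B0:   IN={a}   OUT={a, b, f}
  B1:   IN={b, f}   OUT={a, b, f}
  B2:   IN={a, b, f}   OUT={a, b, d, f}
  B3:   IN={a, b, d, f}   OUT={a, b, c, d}
  B4:   IN={a, b, c, d}   OUT={a, b, c, d, f}
  B5:   IN={b, c, d}   OUT={a, b, f}
  B6:   IN={a, b, f}   OUT={a, b, d, f}
  B7:   IN={a, b, d, f}   OUT={d}
  B8:   IN={d}   OUT={}

Merge at B5: OUT[B5] = IN[B6] = {a, b, f}
Applying B5's transfer function to that OUT value gives IN[B5] (row B5 above).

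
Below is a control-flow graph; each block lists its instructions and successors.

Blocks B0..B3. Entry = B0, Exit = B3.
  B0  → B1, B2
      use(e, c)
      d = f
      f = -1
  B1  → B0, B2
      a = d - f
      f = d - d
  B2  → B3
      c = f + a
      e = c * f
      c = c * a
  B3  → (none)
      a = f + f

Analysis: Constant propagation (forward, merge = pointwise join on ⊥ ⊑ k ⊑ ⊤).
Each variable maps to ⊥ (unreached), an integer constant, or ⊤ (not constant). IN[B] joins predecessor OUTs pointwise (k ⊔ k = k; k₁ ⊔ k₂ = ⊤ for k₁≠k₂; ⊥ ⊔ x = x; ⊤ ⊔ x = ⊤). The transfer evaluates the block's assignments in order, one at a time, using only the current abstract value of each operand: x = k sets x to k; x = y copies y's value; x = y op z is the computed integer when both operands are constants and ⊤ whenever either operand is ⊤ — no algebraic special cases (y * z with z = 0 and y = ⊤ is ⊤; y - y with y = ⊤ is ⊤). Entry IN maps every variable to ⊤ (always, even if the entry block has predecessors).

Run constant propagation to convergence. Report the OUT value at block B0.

Fixpoint table:
  B0: | IN=(all ⊤) | OUT={f:-1; rest ⊤}
  B1: | IN={f:-1; rest ⊤} | OUT=(all ⊤)
  B2: | IN=(all ⊤) | OUT=(all ⊤)
  B3: | IN=(all ⊤) | OUT=(all ⊤)

Merge at B0 (entry node, so the boundary value (all ⊤) is joined with the incoming edge(s)): IN[B0] = (all ⊤) ⊔ OUT[B1] = {a: ⊤, b: ⊤, c: ⊤, d: ⊤, e: ⊤, f: ⊤}
Applying B0's transfer function to that IN value gives OUT[B0] (row B0 above).

Answer: {a: ⊤, b: ⊤, c: ⊤, d: ⊤, e: ⊤, f: -1}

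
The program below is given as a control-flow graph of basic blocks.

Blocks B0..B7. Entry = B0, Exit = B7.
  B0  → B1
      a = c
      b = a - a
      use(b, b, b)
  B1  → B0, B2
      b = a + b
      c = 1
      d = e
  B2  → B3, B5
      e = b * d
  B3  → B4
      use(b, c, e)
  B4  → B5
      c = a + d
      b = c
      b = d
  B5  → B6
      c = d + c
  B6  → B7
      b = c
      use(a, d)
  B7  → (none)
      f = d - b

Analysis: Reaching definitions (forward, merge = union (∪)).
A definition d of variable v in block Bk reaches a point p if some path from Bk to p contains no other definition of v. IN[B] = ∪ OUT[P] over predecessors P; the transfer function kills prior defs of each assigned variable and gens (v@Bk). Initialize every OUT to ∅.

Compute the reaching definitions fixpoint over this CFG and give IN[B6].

Per-block solution:
  B0: | IN={a@B0, b@B1, c@B1, d@B1} | OUT={a@B0, b@B0, c@B1, d@B1}
  B1: | IN={a@B0, b@B0, c@B1, d@B1} | OUT={a@B0, b@B1, c@B1, d@B1}
  B2: | IN={a@B0, b@B1, c@B1, d@B1} | OUT={a@B0, b@B1, c@B1, d@B1, e@B2}
  B3: | IN={a@B0, b@B1, c@B1, d@B1, e@B2} | OUT={a@B0, b@B1, c@B1, d@B1, e@B2}
  B4: | IN={a@B0, b@B1, c@B1, d@B1, e@B2} | OUT={a@B0, b@B4, c@B4, d@B1, e@B2}
  B5: | IN={a@B0, b@B1, b@B4, c@B1, c@B4, d@B1, e@B2} | OUT={a@B0, b@B1, b@B4, c@B5, d@B1, e@B2}
  B6: | IN={a@B0, b@B1, b@B4, c@B5, d@B1, e@B2} | OUT={a@B0, b@B6, c@B5, d@B1, e@B2}
  B7: | IN={a@B0, b@B6, c@B5, d@B1, e@B2} | OUT={a@B0, b@B6, c@B5, d@B1, e@B2, f@B7}

Merge at B6: IN[B6] = OUT[B5] = {a@B0, b@B1, b@B4, c@B5, d@B1, e@B2}

Answer: {a@B0, b@B1, b@B4, c@B5, d@B1, e@B2}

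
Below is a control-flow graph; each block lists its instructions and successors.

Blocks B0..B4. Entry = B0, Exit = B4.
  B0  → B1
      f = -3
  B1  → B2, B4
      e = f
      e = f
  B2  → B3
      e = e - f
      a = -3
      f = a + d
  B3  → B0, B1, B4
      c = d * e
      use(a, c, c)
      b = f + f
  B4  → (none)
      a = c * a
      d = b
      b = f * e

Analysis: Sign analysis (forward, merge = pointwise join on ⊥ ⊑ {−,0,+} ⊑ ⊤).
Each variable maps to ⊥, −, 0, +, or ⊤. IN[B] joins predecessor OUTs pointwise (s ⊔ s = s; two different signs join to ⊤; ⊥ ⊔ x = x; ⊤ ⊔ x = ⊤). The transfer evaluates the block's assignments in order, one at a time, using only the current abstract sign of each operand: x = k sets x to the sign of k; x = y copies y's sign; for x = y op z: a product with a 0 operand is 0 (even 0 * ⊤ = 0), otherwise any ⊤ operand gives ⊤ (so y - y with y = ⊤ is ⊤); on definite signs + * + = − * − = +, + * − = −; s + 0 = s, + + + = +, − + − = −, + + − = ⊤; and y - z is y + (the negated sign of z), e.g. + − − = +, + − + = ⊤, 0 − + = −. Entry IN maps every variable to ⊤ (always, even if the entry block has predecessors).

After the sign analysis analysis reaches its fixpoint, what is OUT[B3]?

Converged values:
  B0: | IN=(all ⊤) | OUT={f:-; rest ⊤}
  B1: | IN=(all ⊤) | OUT=(all ⊤)
  B2: | IN=(all ⊤) | OUT={a:-; rest ⊤}
  B3: | IN={a:-; rest ⊤} | OUT={a:-; rest ⊤}
  B4: | IN=(all ⊤) | OUT=(all ⊤)

Merge at B3: IN[B3] = OUT[B2] = {a: -, b: ⊤, c: ⊤, d: ⊤, e: ⊤, f: ⊤}
Applying B3's transfer function to that IN value gives OUT[B3] (row B3 above).

Answer: {a: -, b: ⊤, c: ⊤, d: ⊤, e: ⊤, f: ⊤}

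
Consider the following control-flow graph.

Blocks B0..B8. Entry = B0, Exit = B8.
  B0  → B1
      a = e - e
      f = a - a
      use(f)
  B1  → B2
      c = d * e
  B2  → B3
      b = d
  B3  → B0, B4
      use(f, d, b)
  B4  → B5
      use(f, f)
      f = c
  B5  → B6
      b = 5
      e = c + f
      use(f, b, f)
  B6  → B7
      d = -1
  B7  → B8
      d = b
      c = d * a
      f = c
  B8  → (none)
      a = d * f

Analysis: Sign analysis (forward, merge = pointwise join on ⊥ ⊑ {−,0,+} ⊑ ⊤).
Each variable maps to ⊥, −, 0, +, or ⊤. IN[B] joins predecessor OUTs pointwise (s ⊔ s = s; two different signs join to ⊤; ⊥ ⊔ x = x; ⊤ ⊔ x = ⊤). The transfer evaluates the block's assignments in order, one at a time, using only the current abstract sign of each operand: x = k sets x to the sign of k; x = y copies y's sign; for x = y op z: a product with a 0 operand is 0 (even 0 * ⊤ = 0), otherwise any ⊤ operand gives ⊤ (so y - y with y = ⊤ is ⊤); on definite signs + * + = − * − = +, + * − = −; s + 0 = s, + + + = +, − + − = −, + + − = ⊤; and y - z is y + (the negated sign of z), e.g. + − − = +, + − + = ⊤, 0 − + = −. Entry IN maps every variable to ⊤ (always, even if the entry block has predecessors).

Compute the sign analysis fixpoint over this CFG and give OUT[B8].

Answer: {a: ⊤, b: +, c: ⊤, d: +, e: ⊤, f: ⊤}

Trace:
Fixpoint table:
  B0:  IN=(all ⊤)  OUT=(all ⊤)
  B1:  IN=(all ⊤)  OUT=(all ⊤)
  B2:  IN=(all ⊤)  OUT=(all ⊤)
  B3:  IN=(all ⊤)  OUT=(all ⊤)
  B4:  IN=(all ⊤)  OUT=(all ⊤)
  B5:  IN=(all ⊤)  OUT={b:+; rest ⊤}
  B6:  IN={b:+; rest ⊤}  OUT={b:+, d:-; rest ⊤}
  B7:  IN={b:+, d:-; rest ⊤}  OUT={b:+, d:+; rest ⊤}
  B8:  IN={b:+, d:+; rest ⊤}  OUT={b:+, d:+; rest ⊤}

Merge at B8: IN[B8] = OUT[B7] = {a: ⊤, b: +, c: ⊤, d: +, e: ⊤, f: ⊤}
Applying B8's transfer function to that IN value gives OUT[B8] (row B8 above).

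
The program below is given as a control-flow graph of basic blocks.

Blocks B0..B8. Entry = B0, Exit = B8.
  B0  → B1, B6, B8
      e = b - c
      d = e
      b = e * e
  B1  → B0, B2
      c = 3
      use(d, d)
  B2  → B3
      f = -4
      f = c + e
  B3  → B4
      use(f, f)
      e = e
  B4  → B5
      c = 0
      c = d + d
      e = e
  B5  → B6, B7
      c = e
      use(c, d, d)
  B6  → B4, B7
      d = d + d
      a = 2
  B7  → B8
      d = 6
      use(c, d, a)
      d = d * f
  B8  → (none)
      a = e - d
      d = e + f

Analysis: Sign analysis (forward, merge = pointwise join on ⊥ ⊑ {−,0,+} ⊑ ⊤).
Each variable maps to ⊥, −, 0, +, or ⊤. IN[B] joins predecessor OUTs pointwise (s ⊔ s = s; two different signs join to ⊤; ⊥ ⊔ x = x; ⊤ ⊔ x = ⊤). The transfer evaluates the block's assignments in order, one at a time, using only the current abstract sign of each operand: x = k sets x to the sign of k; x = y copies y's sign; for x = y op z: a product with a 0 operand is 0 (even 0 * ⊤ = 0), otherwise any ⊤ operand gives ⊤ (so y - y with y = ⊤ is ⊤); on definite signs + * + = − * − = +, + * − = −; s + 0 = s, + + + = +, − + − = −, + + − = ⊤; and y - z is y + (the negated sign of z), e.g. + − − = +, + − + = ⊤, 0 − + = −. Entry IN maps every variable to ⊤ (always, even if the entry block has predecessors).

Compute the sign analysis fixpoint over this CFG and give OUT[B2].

Per-block solution:
  B0:  IN=(all ⊤)  OUT=(all ⊤)
  B1:  IN=(all ⊤)  OUT={c:+; rest ⊤}
  B2:  IN={c:+; rest ⊤}  OUT={c:+; rest ⊤}
  B3:  IN={c:+; rest ⊤}  OUT={c:+; rest ⊤}
  B4:  IN=(all ⊤)  OUT=(all ⊤)
  B5:  IN=(all ⊤)  OUT=(all ⊤)
  B6:  IN=(all ⊤)  OUT={a:+; rest ⊤}
  B7:  IN=(all ⊤)  OUT=(all ⊤)
  B8:  IN=(all ⊤)  OUT=(all ⊤)

Merge at B2: IN[B2] = OUT[B1] = {a: ⊤, b: ⊤, c: +, d: ⊤, e: ⊤, f: ⊤}
Applying B2's transfer function to that IN value gives OUT[B2] (row B2 above).

Answer: {a: ⊤, b: ⊤, c: +, d: ⊤, e: ⊤, f: ⊤}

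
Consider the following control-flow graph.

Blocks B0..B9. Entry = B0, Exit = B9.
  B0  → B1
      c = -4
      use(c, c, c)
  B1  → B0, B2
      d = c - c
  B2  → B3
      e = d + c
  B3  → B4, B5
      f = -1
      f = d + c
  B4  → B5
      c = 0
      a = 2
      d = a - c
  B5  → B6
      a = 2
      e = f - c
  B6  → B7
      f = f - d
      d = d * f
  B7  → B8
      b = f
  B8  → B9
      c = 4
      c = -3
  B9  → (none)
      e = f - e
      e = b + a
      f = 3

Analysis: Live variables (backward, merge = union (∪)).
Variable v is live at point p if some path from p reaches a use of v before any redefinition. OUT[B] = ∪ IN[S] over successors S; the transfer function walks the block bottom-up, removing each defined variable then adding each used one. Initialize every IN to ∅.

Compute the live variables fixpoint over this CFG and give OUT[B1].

Answer: {c, d}

Working:
Converged values:
  B0:  IN={}  OUT={c}
  B1:  IN={c}  OUT={c, d}
  B2:  IN={c, d}  OUT={c, d}
  B3:  IN={c, d}  OUT={c, d, f}
  B4:  IN={f}  OUT={c, d, f}
  B5:  IN={c, d, f}  OUT={a, d, e, f}
  B6:  IN={a, d, e, f}  OUT={a, e, f}
  B7:  IN={a, e, f}  OUT={a, b, e, f}
  B8:  IN={a, b, e, f}  OUT={a, b, e, f}
  B9:  IN={a, b, e, f}  OUT={}

Merge at B1: OUT[B1] = IN[B0] ⊔ IN[B2] = {c, d}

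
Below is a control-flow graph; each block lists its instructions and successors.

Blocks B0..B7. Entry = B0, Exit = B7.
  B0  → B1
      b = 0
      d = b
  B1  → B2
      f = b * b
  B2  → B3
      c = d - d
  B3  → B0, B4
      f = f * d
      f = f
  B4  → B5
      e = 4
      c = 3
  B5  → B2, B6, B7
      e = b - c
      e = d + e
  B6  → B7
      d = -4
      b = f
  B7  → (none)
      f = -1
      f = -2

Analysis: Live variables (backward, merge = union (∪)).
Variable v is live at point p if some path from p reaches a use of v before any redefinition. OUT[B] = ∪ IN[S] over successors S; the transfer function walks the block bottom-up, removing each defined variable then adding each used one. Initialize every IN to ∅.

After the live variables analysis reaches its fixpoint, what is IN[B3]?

Per-block solution:
  B0: | IN={} | OUT={b, d}
  B1: | IN={b, d} | OUT={b, d, f}
  B2: | IN={b, d, f} | OUT={b, d, f}
  B3: | IN={b, d, f} | OUT={b, d, f}
  B4: | IN={b, d, f} | OUT={b, c, d, f}
  B5: | IN={b, c, d, f} | OUT={b, d, f}
  B6: | IN={f} | OUT={}
  B7: | IN={} | OUT={}

Merge at B3: OUT[B3] = IN[B0] ⊔ IN[B4] = {b, d, f}
Applying B3's transfer function to that OUT value gives IN[B3] (row B3 above).

Answer: {b, d, f}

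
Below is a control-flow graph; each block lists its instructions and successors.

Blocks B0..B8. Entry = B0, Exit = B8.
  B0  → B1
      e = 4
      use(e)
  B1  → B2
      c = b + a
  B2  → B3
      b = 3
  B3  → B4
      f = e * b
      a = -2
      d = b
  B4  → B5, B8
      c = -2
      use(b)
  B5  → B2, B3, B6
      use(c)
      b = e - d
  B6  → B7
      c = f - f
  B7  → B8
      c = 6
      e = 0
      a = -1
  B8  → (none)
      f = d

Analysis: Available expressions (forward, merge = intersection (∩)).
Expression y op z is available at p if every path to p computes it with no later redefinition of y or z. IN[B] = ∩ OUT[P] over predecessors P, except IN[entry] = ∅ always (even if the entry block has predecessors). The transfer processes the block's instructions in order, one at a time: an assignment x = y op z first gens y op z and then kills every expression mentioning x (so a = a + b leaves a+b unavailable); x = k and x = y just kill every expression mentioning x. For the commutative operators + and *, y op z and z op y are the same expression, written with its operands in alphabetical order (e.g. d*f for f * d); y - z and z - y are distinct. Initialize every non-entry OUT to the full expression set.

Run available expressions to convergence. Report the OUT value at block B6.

Answer: {e-d, f-f}

Trace:
Per-block solution:
  B0: | IN={} | OUT={}
  B1: | IN={} | OUT={a+b}
  B2: | IN={} | OUT={}
  B3: | IN={} | OUT={b*e}
  B4: | IN={b*e} | OUT={b*e}
  B5: | IN={b*e} | OUT={e-d}
  B6: | IN={e-d} | OUT={e-d, f-f}
  B7: | IN={e-d, f-f} | OUT={f-f}
  B8: | IN={} | OUT={}

Merge at B6: IN[B6] = OUT[B5] = {e-d}
Applying B6's transfer function to that IN value gives OUT[B6] (row B6 above).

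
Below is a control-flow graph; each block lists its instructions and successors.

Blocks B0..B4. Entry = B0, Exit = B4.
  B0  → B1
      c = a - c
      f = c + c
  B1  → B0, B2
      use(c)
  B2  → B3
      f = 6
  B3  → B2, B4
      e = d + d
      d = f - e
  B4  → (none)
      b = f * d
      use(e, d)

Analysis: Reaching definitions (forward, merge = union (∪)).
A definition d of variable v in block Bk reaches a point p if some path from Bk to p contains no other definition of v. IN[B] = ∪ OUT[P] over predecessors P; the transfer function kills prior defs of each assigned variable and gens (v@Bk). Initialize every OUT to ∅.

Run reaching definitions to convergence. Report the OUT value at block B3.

Per-block solution:
  B0:  IN={c@B0, f@B0}  OUT={c@B0, f@B0}
  B1:  IN={c@B0, f@B0}  OUT={c@B0, f@B0}
  B2:  IN={c@B0, d@B3, e@B3, f@B0, f@B2}  OUT={c@B0, d@B3, e@B3, f@B2}
  B3:  IN={c@B0, d@B3, e@B3, f@B2}  OUT={c@B0, d@B3, e@B3, f@B2}
  B4:  IN={c@B0, d@B3, e@B3, f@B2}  OUT={b@B4, c@B0, d@B3, e@B3, f@B2}

Merge at B3: IN[B3] = OUT[B2] = {c@B0, d@B3, e@B3, f@B2}
Applying B3's transfer function to that IN value gives OUT[B3] (row B3 above).

Answer: {c@B0, d@B3, e@B3, f@B2}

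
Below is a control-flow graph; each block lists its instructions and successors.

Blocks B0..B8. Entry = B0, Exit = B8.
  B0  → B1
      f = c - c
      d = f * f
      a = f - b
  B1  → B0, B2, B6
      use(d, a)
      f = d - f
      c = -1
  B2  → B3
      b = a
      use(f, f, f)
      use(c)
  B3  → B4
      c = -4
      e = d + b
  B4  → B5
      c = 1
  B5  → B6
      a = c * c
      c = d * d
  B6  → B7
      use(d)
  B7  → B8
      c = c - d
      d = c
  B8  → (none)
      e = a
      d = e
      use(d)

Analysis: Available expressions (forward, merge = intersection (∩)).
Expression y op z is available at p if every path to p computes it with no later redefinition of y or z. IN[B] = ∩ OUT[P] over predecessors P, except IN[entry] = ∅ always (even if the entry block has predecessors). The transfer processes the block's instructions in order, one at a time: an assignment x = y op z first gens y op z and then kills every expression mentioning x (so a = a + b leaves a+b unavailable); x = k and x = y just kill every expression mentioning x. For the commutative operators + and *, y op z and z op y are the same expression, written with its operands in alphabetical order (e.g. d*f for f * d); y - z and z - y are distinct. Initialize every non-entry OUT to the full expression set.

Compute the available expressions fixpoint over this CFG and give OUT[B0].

Answer: {c-c, f*f, f-b}

Working:
Fixpoint table:
  B0: | IN={} | OUT={c-c, f*f, f-b}
  B1: | IN={c-c, f*f, f-b} | OUT={}
  B2: | IN={} | OUT={}
  B3: | IN={} | OUT={b+d}
  B4: | IN={b+d} | OUT={b+d}
  B5: | IN={b+d} | OUT={b+d, d*d}
  B6: | IN={} | OUT={}
  B7: | IN={} | OUT={}
  B8: | IN={} | OUT={}

Merge at B0 (entry node, so the boundary value {} is joined with the incoming edge(s)): IN[B0] = {} ∩ OUT[B1] = {}
Applying B0's transfer function to that IN value gives OUT[B0] (row B0 above).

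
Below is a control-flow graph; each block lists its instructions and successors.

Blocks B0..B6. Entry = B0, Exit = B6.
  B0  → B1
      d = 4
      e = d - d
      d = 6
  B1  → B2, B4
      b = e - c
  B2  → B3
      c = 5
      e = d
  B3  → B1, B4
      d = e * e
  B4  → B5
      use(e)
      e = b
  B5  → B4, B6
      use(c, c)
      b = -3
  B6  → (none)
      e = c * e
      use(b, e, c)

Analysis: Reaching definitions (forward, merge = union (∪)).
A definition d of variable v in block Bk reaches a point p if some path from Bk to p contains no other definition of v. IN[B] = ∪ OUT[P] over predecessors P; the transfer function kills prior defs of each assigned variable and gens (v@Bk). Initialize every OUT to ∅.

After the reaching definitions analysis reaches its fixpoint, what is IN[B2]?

Answer: {b@B1, c@B2, d@B0, d@B3, e@B0, e@B2}

Working:
Fixpoint table:
  B0:  IN={}  OUT={d@B0, e@B0}
  B1:  IN={b@B1, c@B2, d@B0, d@B3, e@B0, e@B2}  OUT={b@B1, c@B2, d@B0, d@B3, e@B0, e@B2}
  B2:  IN={b@B1, c@B2, d@B0, d@B3, e@B0, e@B2}  OUT={b@B1, c@B2, d@B0, d@B3, e@B2}
  B3:  IN={b@B1, c@B2, d@B0, d@B3, e@B2}  OUT={b@B1, c@B2, d@B3, e@B2}
  B4:  IN={b@B1, b@B5, c@B2, d@B0, d@B3, e@B0, e@B2, e@B4}  OUT={b@B1, b@B5, c@B2, d@B0, d@B3, e@B4}
  B5:  IN={b@B1, b@B5, c@B2, d@B0, d@B3, e@B4}  OUT={b@B5, c@B2, d@B0, d@B3, e@B4}
  B6:  IN={b@B5, c@B2, d@B0, d@B3, e@B4}  OUT={b@B5, c@B2, d@B0, d@B3, e@B6}

Merge at B2: IN[B2] = OUT[B1] = {b@B1, c@B2, d@B0, d@B3, e@B0, e@B2}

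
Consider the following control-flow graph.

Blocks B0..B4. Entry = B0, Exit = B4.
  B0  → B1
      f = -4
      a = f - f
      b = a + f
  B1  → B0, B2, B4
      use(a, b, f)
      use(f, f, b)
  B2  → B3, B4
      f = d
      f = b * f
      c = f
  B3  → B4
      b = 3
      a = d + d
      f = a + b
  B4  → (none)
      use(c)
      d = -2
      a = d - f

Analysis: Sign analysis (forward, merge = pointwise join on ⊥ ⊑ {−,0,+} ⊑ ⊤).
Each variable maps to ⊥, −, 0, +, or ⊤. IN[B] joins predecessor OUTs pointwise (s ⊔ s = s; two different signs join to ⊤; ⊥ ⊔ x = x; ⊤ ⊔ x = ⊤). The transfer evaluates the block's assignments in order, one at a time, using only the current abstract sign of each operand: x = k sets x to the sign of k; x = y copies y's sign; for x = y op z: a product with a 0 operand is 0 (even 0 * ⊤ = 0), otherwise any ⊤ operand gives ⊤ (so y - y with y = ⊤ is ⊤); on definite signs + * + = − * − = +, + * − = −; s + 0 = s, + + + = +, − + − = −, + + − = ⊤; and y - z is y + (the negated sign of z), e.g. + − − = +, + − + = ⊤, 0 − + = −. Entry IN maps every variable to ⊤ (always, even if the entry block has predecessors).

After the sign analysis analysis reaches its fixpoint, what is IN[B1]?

Answer: {a: ⊤, b: ⊤, c: ⊤, d: ⊤, e: ⊤, f: -}

Derivation:
Converged values:
  B0:   IN=(all ⊤)   OUT={f:-; rest ⊤}
  B1:   IN={f:-; rest ⊤}   OUT={f:-; rest ⊤}
  B2:   IN={f:-; rest ⊤}   OUT=(all ⊤)
  B3:   IN=(all ⊤)   OUT={b:+; rest ⊤}
  B4:   IN=(all ⊤)   OUT={d:-; rest ⊤}

Merge at B1: IN[B1] = OUT[B0] = {a: ⊤, b: ⊤, c: ⊤, d: ⊤, e: ⊤, f: -}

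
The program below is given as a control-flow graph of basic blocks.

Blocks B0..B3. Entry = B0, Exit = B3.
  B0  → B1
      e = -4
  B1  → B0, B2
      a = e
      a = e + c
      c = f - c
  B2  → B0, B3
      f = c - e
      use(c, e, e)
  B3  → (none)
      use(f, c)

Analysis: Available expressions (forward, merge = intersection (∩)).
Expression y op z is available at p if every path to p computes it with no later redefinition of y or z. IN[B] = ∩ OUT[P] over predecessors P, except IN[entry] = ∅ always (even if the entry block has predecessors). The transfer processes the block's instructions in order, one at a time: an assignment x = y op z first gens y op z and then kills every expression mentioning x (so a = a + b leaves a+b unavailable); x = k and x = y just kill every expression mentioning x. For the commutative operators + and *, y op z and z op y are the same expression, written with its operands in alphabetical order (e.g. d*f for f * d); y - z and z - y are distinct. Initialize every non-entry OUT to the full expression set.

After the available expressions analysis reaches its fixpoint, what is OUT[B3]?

Fixpoint table:
  B0:  IN={}  OUT={}
  B1:  IN={}  OUT={}
  B2:  IN={}  OUT={c-e}
  B3:  IN={c-e}  OUT={c-e}

Merge at B3: IN[B3] = OUT[B2] = {c-e}
Applying B3's transfer function to that IN value gives OUT[B3] (row B3 above).

Answer: {c-e}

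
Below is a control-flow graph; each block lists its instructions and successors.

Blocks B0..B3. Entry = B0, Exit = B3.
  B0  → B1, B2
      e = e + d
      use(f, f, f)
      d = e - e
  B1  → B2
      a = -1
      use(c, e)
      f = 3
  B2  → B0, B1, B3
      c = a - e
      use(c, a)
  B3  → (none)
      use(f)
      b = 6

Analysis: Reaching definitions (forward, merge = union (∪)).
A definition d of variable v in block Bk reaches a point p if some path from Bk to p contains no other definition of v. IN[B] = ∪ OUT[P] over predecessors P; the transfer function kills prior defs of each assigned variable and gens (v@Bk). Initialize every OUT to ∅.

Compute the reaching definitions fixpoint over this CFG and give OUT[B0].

Per-block solution:
  B0: | IN={a@B1, c@B2, d@B0, e@B0, f@B1} | OUT={a@B1, c@B2, d@B0, e@B0, f@B1}
  B1: | IN={a@B1, c@B2, d@B0, e@B0, f@B1} | OUT={a@B1, c@B2, d@B0, e@B0, f@B1}
  B2: | IN={a@B1, c@B2, d@B0, e@B0, f@B1} | OUT={a@B1, c@B2, d@B0, e@B0, f@B1}
  B3: | IN={a@B1, c@B2, d@B0, e@B0, f@B1} | OUT={a@B1, b@B3, c@B2, d@B0, e@B0, f@B1}

Merge at B0 (entry node, so the boundary value {} is joined with the incoming edge(s)): IN[B0] = {} ⊔ OUT[B2] = {a@B1, c@B2, d@B0, e@B0, f@B1}
Applying B0's transfer function to that IN value gives OUT[B0] (row B0 above).

Answer: {a@B1, c@B2, d@B0, e@B0, f@B1}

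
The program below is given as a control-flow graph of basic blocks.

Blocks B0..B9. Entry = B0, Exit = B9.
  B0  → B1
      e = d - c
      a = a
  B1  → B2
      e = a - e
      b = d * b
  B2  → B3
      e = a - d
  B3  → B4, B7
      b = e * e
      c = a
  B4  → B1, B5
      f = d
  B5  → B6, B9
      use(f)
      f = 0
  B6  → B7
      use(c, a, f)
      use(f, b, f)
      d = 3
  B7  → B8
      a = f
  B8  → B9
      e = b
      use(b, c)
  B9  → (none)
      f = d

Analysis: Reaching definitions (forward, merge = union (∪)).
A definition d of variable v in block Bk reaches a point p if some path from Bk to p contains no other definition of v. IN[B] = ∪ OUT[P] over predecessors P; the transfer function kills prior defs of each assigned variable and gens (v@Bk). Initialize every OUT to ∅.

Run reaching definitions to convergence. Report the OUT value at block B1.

Answer: {a@B0, b@B1, c@B3, e@B1, f@B4}

Working:
Converged values:
  B0: | IN={} | OUT={a@B0, e@B0}
  B1: | IN={a@B0, b@B3, c@B3, e@B0, e@B2, f@B4} | OUT={a@B0, b@B1, c@B3, e@B1, f@B4}
  B2: | IN={a@B0, b@B1, c@B3, e@B1, f@B4} | OUT={a@B0, b@B1, c@B3, e@B2, f@B4}
  B3: | IN={a@B0, b@B1, c@B3, e@B2, f@B4} | OUT={a@B0, b@B3, c@B3, e@B2, f@B4}
  B4: | IN={a@B0, b@B3, c@B3, e@B2, f@B4} | OUT={a@B0, b@B3, c@B3, e@B2, f@B4}
  B5: | IN={a@B0, b@B3, c@B3, e@B2, f@B4} | OUT={a@B0, b@B3, c@B3, e@B2, f@B5}
  B6: | IN={a@B0, b@B3, c@B3, e@B2, f@B5} | OUT={a@B0, b@B3, c@B3, d@B6, e@B2, f@B5}
  B7: | IN={a@B0, b@B3, c@B3, d@B6, e@B2, f@B4, f@B5} | OUT={a@B7, b@B3, c@B3, d@B6, e@B2, f@B4, f@B5}
  B8: | IN={a@B7, b@B3, c@B3, d@B6, e@B2, f@B4, f@B5} | OUT={a@B7, b@B3, c@B3, d@B6, e@B8, f@B4, f@B5}
  B9: | IN={a@B0, a@B7, b@B3, c@B3, d@B6, e@B2, e@B8, f@B4, f@B5} | OUT={a@B0, a@B7, b@B3, c@B3, d@B6, e@B2, e@B8, f@B9}

Merge at B1: IN[B1] = OUT[B0] ⊔ OUT[B4] = {a@B0, b@B3, c@B3, e@B0, e@B2, f@B4}
Applying B1's transfer function to that IN value gives OUT[B1] (row B1 above).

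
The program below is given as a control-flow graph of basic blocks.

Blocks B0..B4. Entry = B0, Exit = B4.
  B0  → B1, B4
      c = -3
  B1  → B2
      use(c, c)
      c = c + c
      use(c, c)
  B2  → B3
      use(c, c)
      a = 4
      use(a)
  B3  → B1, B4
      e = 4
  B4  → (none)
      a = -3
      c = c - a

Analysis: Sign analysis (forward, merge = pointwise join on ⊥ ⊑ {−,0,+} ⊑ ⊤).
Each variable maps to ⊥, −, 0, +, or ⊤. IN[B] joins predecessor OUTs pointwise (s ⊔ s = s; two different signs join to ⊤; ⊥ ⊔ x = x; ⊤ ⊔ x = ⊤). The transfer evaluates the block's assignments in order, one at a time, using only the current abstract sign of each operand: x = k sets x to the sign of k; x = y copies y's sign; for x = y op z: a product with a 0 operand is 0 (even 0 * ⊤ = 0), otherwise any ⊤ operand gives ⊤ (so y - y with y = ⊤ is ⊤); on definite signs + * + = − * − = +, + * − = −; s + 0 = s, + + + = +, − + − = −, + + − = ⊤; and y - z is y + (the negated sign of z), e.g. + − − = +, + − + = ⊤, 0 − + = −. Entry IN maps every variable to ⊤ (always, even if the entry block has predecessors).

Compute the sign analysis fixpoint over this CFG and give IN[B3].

Per-block solution:
  B0: | IN=(all ⊤) | OUT={c:-; rest ⊤}
  B1: | IN={c:-; rest ⊤} | OUT={c:-; rest ⊤}
  B2: | IN={c:-; rest ⊤} | OUT={a:+, c:-; rest ⊤}
  B3: | IN={a:+, c:-; rest ⊤} | OUT={a:+, c:-, e:+; rest ⊤}
  B4: | IN={c:-; rest ⊤} | OUT={a:-; rest ⊤}

Merge at B3: IN[B3] = OUT[B2] = {a: +, b: ⊤, c: -, d: ⊤, e: ⊤, f: ⊤}

Answer: {a: +, b: ⊤, c: -, d: ⊤, e: ⊤, f: ⊤}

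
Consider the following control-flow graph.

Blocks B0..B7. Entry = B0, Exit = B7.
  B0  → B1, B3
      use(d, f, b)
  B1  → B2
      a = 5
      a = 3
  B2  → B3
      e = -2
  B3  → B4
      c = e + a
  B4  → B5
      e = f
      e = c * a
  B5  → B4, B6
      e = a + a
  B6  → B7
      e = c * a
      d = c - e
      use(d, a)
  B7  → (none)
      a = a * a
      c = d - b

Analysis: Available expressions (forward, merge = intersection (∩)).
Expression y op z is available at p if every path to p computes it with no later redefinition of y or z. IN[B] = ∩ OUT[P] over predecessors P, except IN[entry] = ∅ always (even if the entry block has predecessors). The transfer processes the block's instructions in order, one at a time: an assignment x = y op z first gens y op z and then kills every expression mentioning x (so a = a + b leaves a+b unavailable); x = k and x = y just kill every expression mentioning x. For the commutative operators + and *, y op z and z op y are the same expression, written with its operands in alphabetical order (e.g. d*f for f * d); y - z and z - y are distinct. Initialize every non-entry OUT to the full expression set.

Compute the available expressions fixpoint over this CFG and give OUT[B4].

Fixpoint table:
  B0: | IN={} | OUT={}
  B1: | IN={} | OUT={}
  B2: | IN={} | OUT={}
  B3: | IN={} | OUT={a+e}
  B4: | IN={} | OUT={a*c}
  B5: | IN={a*c} | OUT={a*c, a+a}
  B6: | IN={a*c, a+a} | OUT={a*c, a+a, c-e}
  B7: | IN={a*c, a+a, c-e} | OUT={d-b}

Merge at B4: IN[B4] = OUT[B3] ∩ OUT[B5] = {}
Applying B4's transfer function to that IN value gives OUT[B4] (row B4 above).

Answer: {a*c}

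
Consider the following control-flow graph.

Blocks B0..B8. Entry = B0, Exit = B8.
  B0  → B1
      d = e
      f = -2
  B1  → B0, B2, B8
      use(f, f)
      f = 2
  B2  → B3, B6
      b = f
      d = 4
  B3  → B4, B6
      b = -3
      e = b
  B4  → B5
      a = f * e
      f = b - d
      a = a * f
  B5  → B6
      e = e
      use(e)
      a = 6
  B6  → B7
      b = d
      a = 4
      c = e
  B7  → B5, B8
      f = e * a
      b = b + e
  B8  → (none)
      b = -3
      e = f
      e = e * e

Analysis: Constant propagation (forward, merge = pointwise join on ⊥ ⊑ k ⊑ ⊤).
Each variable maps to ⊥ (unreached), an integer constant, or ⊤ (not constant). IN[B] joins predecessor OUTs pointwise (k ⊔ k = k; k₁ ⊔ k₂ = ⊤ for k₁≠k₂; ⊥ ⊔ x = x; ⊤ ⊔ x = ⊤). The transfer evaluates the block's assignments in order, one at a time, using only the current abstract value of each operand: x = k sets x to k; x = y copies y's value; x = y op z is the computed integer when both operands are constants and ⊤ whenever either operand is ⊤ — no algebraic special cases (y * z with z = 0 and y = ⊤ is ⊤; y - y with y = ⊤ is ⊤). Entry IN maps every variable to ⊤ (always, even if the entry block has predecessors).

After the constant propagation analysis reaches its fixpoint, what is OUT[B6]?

Converged values:
  B0: | IN=(all ⊤) | OUT={f:-2; rest ⊤}
  B1: | IN={f:-2; rest ⊤} | OUT={f:2; rest ⊤}
  B2: | IN={f:2; rest ⊤} | OUT={b:2, d:4, f:2; rest ⊤}
  B3: | IN={b:2, d:4, f:2; rest ⊤} | OUT={b:-3, d:4, e:-3, f:2; rest ⊤}
  B4: | IN={b:-3, d:4, e:-3, f:2; rest ⊤} | OUT={a:42, b:-3, d:4, e:-3, f:-7; rest ⊤}
  B5: | IN={d:4; rest ⊤} | OUT={a:6, d:4; rest ⊤}
  B6: | IN={d:4; rest ⊤} | OUT={a:4, b:4, d:4; rest ⊤}
  B7: | IN={a:4, b:4, d:4; rest ⊤} | OUT={a:4, d:4; rest ⊤}
  B8: | IN=(all ⊤) | OUT={b:-3; rest ⊤}

Merge at B6: IN[B6] = OUT[B2] ⊔ OUT[B3] ⊔ OUT[B5] = {a: ⊤, b: ⊤, c: ⊤, d: 4, e: ⊤, f: ⊤}
Applying B6's transfer function to that IN value gives OUT[B6] (row B6 above).

Answer: {a: 4, b: 4, c: ⊤, d: 4, e: ⊤, f: ⊤}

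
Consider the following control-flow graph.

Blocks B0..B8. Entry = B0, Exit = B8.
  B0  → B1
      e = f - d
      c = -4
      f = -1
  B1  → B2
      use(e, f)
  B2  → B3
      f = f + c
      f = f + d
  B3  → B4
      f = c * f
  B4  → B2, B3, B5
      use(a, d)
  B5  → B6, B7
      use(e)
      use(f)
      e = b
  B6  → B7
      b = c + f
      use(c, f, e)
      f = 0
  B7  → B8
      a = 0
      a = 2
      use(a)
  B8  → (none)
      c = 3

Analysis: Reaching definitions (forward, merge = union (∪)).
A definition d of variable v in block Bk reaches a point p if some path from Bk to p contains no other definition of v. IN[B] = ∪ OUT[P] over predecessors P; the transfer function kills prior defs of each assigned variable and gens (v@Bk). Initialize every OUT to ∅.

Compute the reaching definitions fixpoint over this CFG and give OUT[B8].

Answer: {a@B7, b@B6, c@B8, e@B5, f@B3, f@B6}

Derivation:
Per-block solution:
  B0: | IN={} | OUT={c@B0, e@B0, f@B0}
  B1: | IN={c@B0, e@B0, f@B0} | OUT={c@B0, e@B0, f@B0}
  B2: | IN={c@B0, e@B0, f@B0, f@B3} | OUT={c@B0, e@B0, f@B2}
  B3: | IN={c@B0, e@B0, f@B2, f@B3} | OUT={c@B0, e@B0, f@B3}
  B4: | IN={c@B0, e@B0, f@B3} | OUT={c@B0, e@B0, f@B3}
  B5: | IN={c@B0, e@B0, f@B3} | OUT={c@B0, e@B5, f@B3}
  B6: | IN={c@B0, e@B5, f@B3} | OUT={b@B6, c@B0, e@B5, f@B6}
  B7: | IN={b@B6, c@B0, e@B5, f@B3, f@B6} | OUT={a@B7, b@B6, c@B0, e@B5, f@B3, f@B6}
  B8: | IN={a@B7, b@B6, c@B0, e@B5, f@B3, f@B6} | OUT={a@B7, b@B6, c@B8, e@B5, f@B3, f@B6}

Merge at B8: IN[B8] = OUT[B7] = {a@B7, b@B6, c@B0, e@B5, f@B3, f@B6}
Applying B8's transfer function to that IN value gives OUT[B8] (row B8 above).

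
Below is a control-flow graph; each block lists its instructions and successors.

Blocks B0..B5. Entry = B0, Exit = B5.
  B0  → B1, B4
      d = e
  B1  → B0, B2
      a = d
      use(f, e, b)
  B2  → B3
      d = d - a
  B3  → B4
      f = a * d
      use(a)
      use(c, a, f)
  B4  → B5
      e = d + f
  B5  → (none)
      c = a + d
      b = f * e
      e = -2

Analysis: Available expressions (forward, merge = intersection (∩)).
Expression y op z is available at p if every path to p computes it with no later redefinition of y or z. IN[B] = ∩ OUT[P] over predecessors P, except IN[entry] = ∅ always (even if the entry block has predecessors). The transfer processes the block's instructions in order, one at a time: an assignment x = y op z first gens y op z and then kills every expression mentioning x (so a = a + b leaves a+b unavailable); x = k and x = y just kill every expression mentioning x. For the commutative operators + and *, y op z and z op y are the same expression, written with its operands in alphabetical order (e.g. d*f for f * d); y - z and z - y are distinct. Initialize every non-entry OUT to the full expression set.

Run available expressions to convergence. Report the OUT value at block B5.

Answer: {a+d, d+f}

Working:
Per-block solution:
  B0:  IN={}  OUT={}
  B1:  IN={}  OUT={}
  B2:  IN={}  OUT={}
  B3:  IN={}  OUT={a*d}
  B4:  IN={}  OUT={d+f}
  B5:  IN={d+f}  OUT={a+d, d+f}

Merge at B5: IN[B5] = OUT[B4] = {d+f}
Applying B5's transfer function to that IN value gives OUT[B5] (row B5 above).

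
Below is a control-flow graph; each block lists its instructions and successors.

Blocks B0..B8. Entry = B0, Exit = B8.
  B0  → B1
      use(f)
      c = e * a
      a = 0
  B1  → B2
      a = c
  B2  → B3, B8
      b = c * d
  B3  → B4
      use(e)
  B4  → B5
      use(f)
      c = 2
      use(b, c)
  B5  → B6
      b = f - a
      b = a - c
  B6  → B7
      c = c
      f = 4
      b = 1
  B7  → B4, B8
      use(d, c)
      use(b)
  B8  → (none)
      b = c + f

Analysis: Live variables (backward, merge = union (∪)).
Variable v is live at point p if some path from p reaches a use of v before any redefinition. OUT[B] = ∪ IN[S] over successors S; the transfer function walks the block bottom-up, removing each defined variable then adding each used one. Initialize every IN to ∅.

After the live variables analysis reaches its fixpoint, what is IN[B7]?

Answer: {a, b, c, d, f}

Working:
Per-block solution:
  B0:  IN={a, d, e, f}  OUT={c, d, e, f}
  B1:  IN={c, d, e, f}  OUT={a, c, d, e, f}
  B2:  IN={a, c, d, e, f}  OUT={a, b, c, d, e, f}
  B3:  IN={a, b, d, e, f}  OUT={a, b, d, f}
  B4:  IN={a, b, d, f}  OUT={a, c, d, f}
  B5:  IN={a, c, d, f}  OUT={a, c, d}
  B6:  IN={a, c, d}  OUT={a, b, c, d, f}
  B7:  IN={a, b, c, d, f}  OUT={a, b, c, d, f}
  B8:  IN={c, f}  OUT={}

Merge at B7: OUT[B7] = IN[B4] ⊔ IN[B8] = {a, b, c, d, f}
Applying B7's transfer function to that OUT value gives IN[B7] (row B7 above).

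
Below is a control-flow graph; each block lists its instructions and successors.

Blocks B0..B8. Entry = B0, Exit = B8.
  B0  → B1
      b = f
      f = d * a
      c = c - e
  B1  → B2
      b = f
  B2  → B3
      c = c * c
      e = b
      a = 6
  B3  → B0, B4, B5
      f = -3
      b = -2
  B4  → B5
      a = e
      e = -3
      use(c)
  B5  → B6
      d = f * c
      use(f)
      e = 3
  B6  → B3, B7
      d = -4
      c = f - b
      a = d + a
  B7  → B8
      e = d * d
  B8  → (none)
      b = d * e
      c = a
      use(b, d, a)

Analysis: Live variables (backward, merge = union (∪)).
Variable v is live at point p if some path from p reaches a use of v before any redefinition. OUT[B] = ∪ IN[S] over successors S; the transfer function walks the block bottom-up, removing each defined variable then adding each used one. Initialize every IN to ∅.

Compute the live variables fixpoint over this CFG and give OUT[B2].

Fixpoint table:
  B0:  IN={a, c, d, e, f}  OUT={c, d, f}
  B1:  IN={c, d, f}  OUT={b, c, d}
  B2:  IN={b, c, d}  OUT={a, c, d, e}
  B3:  IN={a, c, d, e}  OUT={a, b, c, d, e, f}
  B4:  IN={b, c, e, f}  OUT={a, b, c, f}
  B5:  IN={a, b, c, f}  OUT={a, b, e, f}
  B6:  IN={a, b, e, f}  OUT={a, c, d, e}
  B7:  IN={a, d}  OUT={a, d, e}
  B8:  IN={a, d, e}  OUT={}

Merge at B2: OUT[B2] = IN[B3] = {a, c, d, e}

Answer: {a, c, d, e}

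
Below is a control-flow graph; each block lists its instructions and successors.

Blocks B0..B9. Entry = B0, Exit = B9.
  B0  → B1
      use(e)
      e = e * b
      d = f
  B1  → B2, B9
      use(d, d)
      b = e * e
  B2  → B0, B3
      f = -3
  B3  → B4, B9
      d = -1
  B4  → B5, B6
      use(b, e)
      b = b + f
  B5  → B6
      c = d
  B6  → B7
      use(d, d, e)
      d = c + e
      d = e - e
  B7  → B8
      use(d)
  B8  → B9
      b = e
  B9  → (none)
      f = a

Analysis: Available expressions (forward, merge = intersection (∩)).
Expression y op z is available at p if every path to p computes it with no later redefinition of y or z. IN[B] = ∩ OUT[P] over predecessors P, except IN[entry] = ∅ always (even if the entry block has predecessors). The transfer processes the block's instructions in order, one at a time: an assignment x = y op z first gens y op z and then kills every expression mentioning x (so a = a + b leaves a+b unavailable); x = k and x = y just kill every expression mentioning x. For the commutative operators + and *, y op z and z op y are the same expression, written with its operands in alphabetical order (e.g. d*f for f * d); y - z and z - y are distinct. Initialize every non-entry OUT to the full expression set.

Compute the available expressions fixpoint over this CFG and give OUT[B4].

Answer: {e*e}

Working:
Fixpoint table:
  B0: | IN={} | OUT={}
  B1: | IN={} | OUT={e*e}
  B2: | IN={e*e} | OUT={e*e}
  B3: | IN={e*e} | OUT={e*e}
  B4: | IN={e*e} | OUT={e*e}
  B5: | IN={e*e} | OUT={e*e}
  B6: | IN={e*e} | OUT={c+e, e*e, e-e}
  B7: | IN={c+e, e*e, e-e} | OUT={c+e, e*e, e-e}
  B8: | IN={c+e, e*e, e-e} | OUT={c+e, e*e, e-e}
  B9: | IN={e*e} | OUT={e*e}

Merge at B4: IN[B4] = OUT[B3] = {e*e}
Applying B4's transfer function to that IN value gives OUT[B4] (row B4 above).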